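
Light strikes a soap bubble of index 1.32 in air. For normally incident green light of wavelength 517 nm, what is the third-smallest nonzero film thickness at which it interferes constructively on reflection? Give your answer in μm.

Ray reflecting at the top interface goes from n = 1.0 toward n = 1.32: a half-wave phase shift.
At the lower boundary (n = 1.32 to n = 1.0) the reflected ray undergoes no phase shift.
Exactly one π shift → a net half-wave offset.
So the condition for constructive reflection is 2 n t = (m + ½) λ.
The third-smallest nonzero thickness corresponds to m = 2: t = (m + ½) λ / (2 n) = 2.50 × 517 / (2 × 1.32) = 490 nm.

0.490 μm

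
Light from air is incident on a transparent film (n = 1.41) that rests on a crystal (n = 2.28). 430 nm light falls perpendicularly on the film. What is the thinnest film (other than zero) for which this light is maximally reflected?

152 nm

Ray reflecting at the top interface goes from n = 1.0 toward n = 1.41: a half-wave phase shift.
Ray reflecting at the bottom interface goes from n = 1.41 toward n = 2.28: a half-wave phase shift.
The two reflections carry the same phase change, so no net offset.
For maximum reflection here: 2 n t = m λ.
Minimum nonzero at m = 1: t = λ / (2 n) = 430 / (2 × 1.41) = 152 nm.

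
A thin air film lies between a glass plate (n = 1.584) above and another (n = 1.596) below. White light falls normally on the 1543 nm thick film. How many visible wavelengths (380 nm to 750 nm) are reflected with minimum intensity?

4

Ray reflecting at the top interface goes from n = 1.584 toward n = 1.0: no phase shift.
Bottom surface (1.0 → 1.596): reflection off a higher-index medium gives a half-wave phase shift.
Exactly one π shift → a net half-wave offset.
For dark reflection here: 2 n t = m λ.
λ = 2 n t / m = 3086 / m nm.
m=4: 772 nm (IR); m=5: 617 nm (visible); m=6: 514 nm (visible); m=7: 441 nm (visible); m=8: 386 nm (visible); m=9: 343 nm (UV).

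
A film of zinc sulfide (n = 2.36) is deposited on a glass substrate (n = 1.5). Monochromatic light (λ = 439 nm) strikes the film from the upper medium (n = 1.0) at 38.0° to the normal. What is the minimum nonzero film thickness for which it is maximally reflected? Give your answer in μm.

0.0482 μm

Top surface (1.0 → 2.36): reflection off a higher-index medium gives a half-wave phase shift.
At the lower boundary (n = 2.36 to n = 1.5) the reflected ray undergoes no phase shift.
Net: one phase inversion between the two reflected rays.
So the condition for constructive reflection is 2 n t cos θ_r = (m + ½) λ.
Snell's law: 1.0 sin 38.0° = 2.36 sin θ_r → sin θ_r = 0.261, cos θ_r = 0.965.
Minimum at m = 0: t = λ / (4 n cos θ_r) = 439 / (4 × 2.36 × 0.965) = 48.2 nm.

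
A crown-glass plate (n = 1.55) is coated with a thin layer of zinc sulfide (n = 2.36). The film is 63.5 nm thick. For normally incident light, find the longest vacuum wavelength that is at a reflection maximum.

Top surface (1.0 → 2.36): reflection off a higher-index medium gives a half-wave phase shift.
At the lower boundary (n = 2.36 to n = 1.55) the reflected ray undergoes no phase shift.
Net: one phase inversion between the two reflected rays.
For strong reflection here: 2 n t = (m + ½) λ.
λ = 2 n t / (m + ½). The longest wavelength is m = 0: λ = 2 × 2.36 × 63.5 / 0.500 = 599 nm.

599 nm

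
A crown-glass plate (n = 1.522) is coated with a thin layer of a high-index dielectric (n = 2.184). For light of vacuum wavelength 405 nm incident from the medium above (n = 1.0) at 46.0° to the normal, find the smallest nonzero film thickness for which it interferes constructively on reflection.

49.1 nm

Top surface (1.0 → 2.184): reflection off a higher-index medium gives a half-wave phase shift.
Ray reflecting at the bottom interface goes from n = 2.184 toward n = 1.522: no phase shift.
Net: one phase inversion between the two reflected rays.
So the condition for constructive reflection is 2 n t cos θ_r = (m + ½) λ.
Snell's law: 1.0 sin 46.0° = 2.184 sin θ_r → sin θ_r = 0.329, cos θ_r = 0.944.
Minimum at m = 0: t = λ / (4 n cos θ_r) = 405 / (4 × 2.184 × 0.944) = 49.1 nm.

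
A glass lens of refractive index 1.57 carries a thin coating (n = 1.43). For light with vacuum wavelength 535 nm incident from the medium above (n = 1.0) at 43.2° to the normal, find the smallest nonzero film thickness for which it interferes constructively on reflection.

At the upper boundary (n = 1.0 to n = 1.43) the reflected ray undergoes a half-wave phase shift.
Ray reflecting at the bottom interface goes from n = 1.43 toward n = 1.57: a half-wave phase shift.
The two reflections carry the same phase change, so no net offset.
So the condition for constructive reflection is 2 n t cos θ_r = m λ.
Snell's law: 1.0 sin 43.2° = 1.43 sin θ_r → sin θ_r = 0.479, cos θ_r = 0.878.
Minimum nonzero at m = 1: t = λ / (2 n cos θ_r) = 535 / (2 × 1.43 × 0.878) = 213 nm.

213 nm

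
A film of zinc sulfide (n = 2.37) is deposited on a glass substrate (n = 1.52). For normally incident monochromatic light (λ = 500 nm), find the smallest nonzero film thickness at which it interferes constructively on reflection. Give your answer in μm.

0.0527 μm

At the upper boundary (n = 1.0 to n = 2.37) the reflected ray undergoes a half-wave phase shift.
Ray reflecting at the bottom interface goes from n = 2.37 toward n = 1.52: no phase shift.
Net: one phase inversion between the two reflected rays.
So the condition for constructive reflection is 2 n t = (m + ½) λ.
Minimum at m = 0: t = λ / (4 n) = 500 / (4 × 2.37) = 52.7 nm.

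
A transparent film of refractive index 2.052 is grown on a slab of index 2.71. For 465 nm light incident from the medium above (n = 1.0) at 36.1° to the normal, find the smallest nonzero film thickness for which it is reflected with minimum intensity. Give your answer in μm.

0.0591 μm

Top surface (1.0 → 2.052): reflection off a higher-index medium gives a half-wave phase shift.
Bottom surface (2.052 → 2.71): reflection off a higher-index medium gives a half-wave phase shift.
Zero or two π shifts → no net half-wave offset.
For dark reflection here: 2 n t cos θ_r = (m + ½) λ.
Snell's law: 1.0 sin 36.1° = 2.052 sin θ_r → sin θ_r = 0.287, cos θ_r = 0.958.
Minimum at m = 0: t = λ / (4 n cos θ_r) = 465 / (4 × 2.052 × 0.958) = 59.1 nm.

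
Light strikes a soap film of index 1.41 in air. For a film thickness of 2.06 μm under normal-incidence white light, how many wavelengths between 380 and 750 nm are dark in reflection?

Ray reflecting at the top interface goes from n = 1.0 toward n = 1.41: a half-wave phase shift.
Ray reflecting at the bottom interface goes from n = 1.41 toward n = 1.0: no phase shift.
Exactly one π shift → a net half-wave offset.
With one net inversion, destructive interference in reflection requires 2 n t = m λ.
λ = 2 n t / m = 5809 / m nm.
m=7: 830 nm (IR); m=8: 726 nm (visible); m=9: 645 nm (visible); m=10: 581 nm (visible); m=11: 528 nm (visible); m=12: 484 nm (visible); m=13: 447 nm (visible); m=14: 415 nm (visible); m=15: 387 nm (visible); m=16: 363 nm (UV).

8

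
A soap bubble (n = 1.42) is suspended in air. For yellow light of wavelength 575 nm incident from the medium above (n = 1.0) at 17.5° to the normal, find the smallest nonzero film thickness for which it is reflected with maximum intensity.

Top surface (1.0 → 1.42): reflection off a higher-index medium gives a half-wave phase shift.
Ray reflecting at the bottom interface goes from n = 1.42 toward n = 1.0: no phase shift.
The two reflections differ by half a wavelength.
For maximum reflection here: 2 n t cos θ_r = (m + ½) λ.
Snell's law: 1.0 sin 17.5° = 1.42 sin θ_r → sin θ_r = 0.212, cos θ_r = 0.977.
Minimum at m = 0: t = λ / (4 n cos θ_r) = 575 / (4 × 1.42 × 0.977) = 104 nm.

104 nm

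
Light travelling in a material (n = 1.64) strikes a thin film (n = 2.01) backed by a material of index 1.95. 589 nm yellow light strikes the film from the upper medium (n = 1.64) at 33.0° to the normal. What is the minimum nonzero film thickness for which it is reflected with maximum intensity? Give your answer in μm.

0.0818 μm

At the upper boundary (n = 1.64 to n = 2.01) the reflected ray undergoes a half-wave phase shift.
Ray reflecting at the bottom interface goes from n = 2.01 toward n = 1.95: no phase shift.
Exactly one π shift → a net half-wave offset.
So the condition for constructive reflection is 2 n t cos θ_r = (m + ½) λ.
Snell's law: 1.64 sin 33.0° = 2.01 sin θ_r → sin θ_r = 0.444, cos θ_r = 0.896.
Minimum at m = 0: t = λ / (4 n cos θ_r) = 589 / (4 × 2.01 × 0.896) = 81.8 nm.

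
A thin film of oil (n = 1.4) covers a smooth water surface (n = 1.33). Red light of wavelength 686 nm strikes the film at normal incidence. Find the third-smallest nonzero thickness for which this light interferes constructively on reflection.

613 nm

Top surface (1.0 → 1.4): reflection off a higher-index medium gives a half-wave phase shift.
Bottom surface (1.4 → 1.33): reflection off a lower-index medium gives no phase shift.
Net: one phase inversion between the two reflected rays.
For maximum reflection here: 2 n t = (m + ½) λ.
The third-smallest nonzero thickness corresponds to m = 2: t = (m + ½) λ / (2 n) = 2.50 × 686 / (2 × 1.4) = 613 nm.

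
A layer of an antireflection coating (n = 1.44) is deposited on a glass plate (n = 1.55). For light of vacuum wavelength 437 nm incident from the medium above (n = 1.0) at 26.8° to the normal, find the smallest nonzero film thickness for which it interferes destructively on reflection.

79.9 nm

At the upper boundary (n = 1.0 to n = 1.44) the reflected ray undergoes a half-wave phase shift.
Ray reflecting at the bottom interface goes from n = 1.44 toward n = 1.55: a half-wave phase shift.
The two reflections carry the same phase change, so no net offset.
With no net inversion, destructive interference in reflection requires 2 n t cos θ_r = (m + ½) λ.
Snell's law: 1.0 sin 26.8° = 1.44 sin θ_r → sin θ_r = 0.313, cos θ_r = 0.950.
Minimum at m = 0: t = λ / (4 n cos θ_r) = 437 / (4 × 1.44 × 0.950) = 79.9 nm.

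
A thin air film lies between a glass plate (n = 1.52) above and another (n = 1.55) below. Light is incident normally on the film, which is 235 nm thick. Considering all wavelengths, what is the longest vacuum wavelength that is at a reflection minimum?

Ray reflecting at the top interface goes from n = 1.52 toward n = 1.0: no phase shift.
Bottom surface (1.0 → 1.55): reflection off a higher-index medium gives a half-wave phase shift.
The two reflections differ by half a wavelength.
For dark reflection here: 2 n t = m λ.
λ = 2 n t / m. The longest wavelength is m = 1: λ = 2 × 1.0 × 235 / 1.00 = 470 nm.

470 nm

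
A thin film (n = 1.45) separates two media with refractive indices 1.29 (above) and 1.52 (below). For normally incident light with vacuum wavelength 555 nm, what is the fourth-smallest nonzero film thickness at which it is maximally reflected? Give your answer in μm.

0.766 μm

At the upper boundary (n = 1.29 to n = 1.45) the reflected ray undergoes a half-wave phase shift.
Ray reflecting at the bottom interface goes from n = 1.45 toward n = 1.52: a half-wave phase shift.
Zero or two π shifts → no net half-wave offset.
For maximum reflection here: 2 n t = m λ.
The fourth-smallest nonzero thickness corresponds to m = 4: t = m λ / (2 n) = 4.00 × 555 / (2 × 1.45) = 766 nm.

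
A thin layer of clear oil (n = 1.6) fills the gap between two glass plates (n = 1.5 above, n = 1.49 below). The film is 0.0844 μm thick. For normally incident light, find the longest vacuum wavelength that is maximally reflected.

540 nm

Top surface (1.5 → 1.6): reflection off a higher-index medium gives a half-wave phase shift.
Ray reflecting at the bottom interface goes from n = 1.6 toward n = 1.49: no phase shift.
Net: one phase inversion between the two reflected rays.
So the condition for constructive reflection is 2 n t = (m + ½) λ.
λ = 2 n t / (m + ½). The longest wavelength is m = 0: λ = 2 × 1.6 × 84.4 / 0.500 = 540 nm.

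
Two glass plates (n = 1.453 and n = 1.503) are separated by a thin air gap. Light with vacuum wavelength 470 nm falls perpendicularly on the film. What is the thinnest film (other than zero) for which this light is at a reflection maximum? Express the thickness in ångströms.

1175 Å

At the upper boundary (n = 1.453 to n = 1.0) the reflected ray undergoes no phase shift.
Bottom surface (1.0 → 1.503): reflection off a higher-index medium gives a half-wave phase shift.
Exactly one π shift → a net half-wave offset.
With one net inversion, constructive interference in reflection requires 2 n t = (m + ½) λ.
Minimum at m = 0: t = λ / (4 n) = 470 / (4 × 1.0) = 118 nm.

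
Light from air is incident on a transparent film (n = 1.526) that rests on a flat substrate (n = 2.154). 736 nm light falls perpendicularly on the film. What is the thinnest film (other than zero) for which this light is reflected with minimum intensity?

At the upper boundary (n = 1.0 to n = 1.526) the reflected ray undergoes a half-wave phase shift.
Ray reflecting at the bottom interface goes from n = 1.526 toward n = 2.154: a half-wave phase shift.
Net: no relative phase inversion (both shifts match).
For weak reflection here: 2 n t = (m + ½) λ.
Minimum at m = 0: t = λ / (4 n) = 736 / (4 × 1.526) = 121 nm.

121 nm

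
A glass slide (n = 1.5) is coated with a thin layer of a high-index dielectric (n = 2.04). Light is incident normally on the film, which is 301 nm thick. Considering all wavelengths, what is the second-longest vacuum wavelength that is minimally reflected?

614 nm

Ray reflecting at the top interface goes from n = 1.0 toward n = 2.04: a half-wave phase shift.
Ray reflecting at the bottom interface goes from n = 2.04 toward n = 1.5: no phase shift.
The two reflections differ by half a wavelength.
With one net inversion, destructive interference in reflection requires 2 n t = m λ.
λ = 2 n t / m. The second-longest wavelength is m = 2: λ = 2 × 2.04 × 301 / 2.00 = 614 nm.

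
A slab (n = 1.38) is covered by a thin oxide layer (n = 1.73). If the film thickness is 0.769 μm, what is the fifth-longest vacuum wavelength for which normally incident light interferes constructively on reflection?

591 nm

Top surface (1.0 → 1.73): reflection off a higher-index medium gives a half-wave phase shift.
Ray reflecting at the bottom interface goes from n = 1.73 toward n = 1.38: no phase shift.
Exactly one π shift → a net half-wave offset.
With one net inversion, constructive interference in reflection requires 2 n t = (m + ½) λ.
λ = 2 n t / (m + ½). The fifth-longest wavelength is m = 4: λ = 2 × 1.73 × 769 / 4.50 = 591 nm.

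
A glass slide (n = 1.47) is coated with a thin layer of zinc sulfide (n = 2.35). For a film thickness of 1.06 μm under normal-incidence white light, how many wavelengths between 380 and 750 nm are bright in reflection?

6

At the upper boundary (n = 1.0 to n = 2.35) the reflected ray undergoes a half-wave phase shift.
Bottom surface (2.35 → 1.47): reflection off a lower-index medium gives no phase shift.
Net: one phase inversion between the two reflected rays.
So the condition for constructive reflection is 2 n t = (m + ½) λ.
λ = 2 n t / (m + ½) = 4982 / (m + ½) nm.
m=6: 766 nm (IR); m=7: 664 nm (visible); m=8: 586 nm (visible); m=9: 524 nm (visible); m=10: 474 nm (visible); m=11: 433 nm (visible); m=12: 399 nm (visible); m=13: 369 nm (UV).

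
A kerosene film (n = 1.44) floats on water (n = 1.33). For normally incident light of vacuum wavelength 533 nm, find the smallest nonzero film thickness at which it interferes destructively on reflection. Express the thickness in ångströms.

1851 Å

Ray reflecting at the top interface goes from n = 1.0 toward n = 1.44: a half-wave phase shift.
At the lower boundary (n = 1.44 to n = 1.33) the reflected ray undergoes no phase shift.
Exactly one π shift → a net half-wave offset.
So the condition for destructive reflection is 2 n t = m λ.
Minimum nonzero at m = 1: t = λ / (2 n) = 533 / (2 × 1.44) = 185 nm.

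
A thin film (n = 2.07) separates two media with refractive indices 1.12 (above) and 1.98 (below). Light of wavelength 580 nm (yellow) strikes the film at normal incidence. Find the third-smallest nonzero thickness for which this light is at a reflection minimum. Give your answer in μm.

0.420 μm

Ray reflecting at the top interface goes from n = 1.12 toward n = 2.07: a half-wave phase shift.
Bottom surface (2.07 → 1.98): reflection off a lower-index medium gives no phase shift.
Net: one phase inversion between the two reflected rays.
So the condition for destructive reflection is 2 n t = m λ.
The third-smallest nonzero thickness corresponds to m = 3: t = m λ / (2 n) = 3.00 × 580 / (2 × 2.07) = 420 nm.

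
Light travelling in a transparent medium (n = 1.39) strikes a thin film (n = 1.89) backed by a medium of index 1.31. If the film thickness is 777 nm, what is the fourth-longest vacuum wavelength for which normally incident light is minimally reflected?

734 nm

Top surface (1.39 → 1.89): reflection off a higher-index medium gives a half-wave phase shift.
Ray reflecting at the bottom interface goes from n = 1.89 toward n = 1.31: no phase shift.
Net: one phase inversion between the two reflected rays.
So the condition for destructive reflection is 2 n t = m λ.
λ = 2 n t / m. The fourth-longest wavelength is m = 4: λ = 2 × 1.89 × 777 / 4.00 = 734 nm.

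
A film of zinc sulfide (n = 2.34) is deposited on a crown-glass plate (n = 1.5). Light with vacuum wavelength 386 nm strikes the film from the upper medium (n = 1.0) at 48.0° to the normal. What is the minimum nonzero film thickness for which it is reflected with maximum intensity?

Top surface (1.0 → 2.34): reflection off a higher-index medium gives a half-wave phase shift.
At the lower boundary (n = 2.34 to n = 1.5) the reflected ray undergoes no phase shift.
Exactly one π shift → a net half-wave offset.
With one net inversion, constructive interference in reflection requires 2 n t cos θ_r = (m + ½) λ.
Snell's law: 1.0 sin 48.0° = 2.34 sin θ_r → sin θ_r = 0.318, cos θ_r = 0.948.
Minimum at m = 0: t = λ / (4 n cos θ_r) = 386 / (4 × 2.34 × 0.948) = 43.5 nm.

43.5 nm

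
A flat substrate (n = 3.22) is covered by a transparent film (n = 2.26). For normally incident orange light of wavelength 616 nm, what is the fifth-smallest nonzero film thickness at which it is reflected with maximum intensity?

681 nm

At the upper boundary (n = 1.0 to n = 2.26) the reflected ray undergoes a half-wave phase shift.
Ray reflecting at the bottom interface goes from n = 2.26 toward n = 3.22: a half-wave phase shift.
Zero or two π shifts → no net half-wave offset.
For strong reflection here: 2 n t = m λ.
The fifth-smallest nonzero thickness corresponds to m = 5: t = m λ / (2 n) = 5.00 × 616 / (2 × 2.26) = 681 nm.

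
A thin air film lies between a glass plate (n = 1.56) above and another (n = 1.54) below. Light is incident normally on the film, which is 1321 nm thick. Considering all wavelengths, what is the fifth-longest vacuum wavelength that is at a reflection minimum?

Top surface (1.56 → 1.0): reflection off a lower-index medium gives no phase shift.
Bottom surface (1.0 → 1.54): reflection off a higher-index medium gives a half-wave phase shift.
Net: one phase inversion between the two reflected rays.
With one net inversion, destructive interference in reflection requires 2 n t = m λ.
λ = 2 n t / m. The fifth-longest wavelength is m = 5: λ = 2 × 1.0 × 1321 / 5.00 = 528 nm.

528 nm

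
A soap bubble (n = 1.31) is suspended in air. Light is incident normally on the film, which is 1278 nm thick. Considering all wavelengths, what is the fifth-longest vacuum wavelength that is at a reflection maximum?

At the upper boundary (n = 1.0 to n = 1.31) the reflected ray undergoes a half-wave phase shift.
Ray reflecting at the bottom interface goes from n = 1.31 toward n = 1.0: no phase shift.
Net: one phase inversion between the two reflected rays.
With one net inversion, constructive interference in reflection requires 2 n t = (m + ½) λ.
λ = 2 n t / (m + ½). The fifth-longest wavelength is m = 4: λ = 2 × 1.31 × 1278 / 4.50 = 744 nm.

744 nm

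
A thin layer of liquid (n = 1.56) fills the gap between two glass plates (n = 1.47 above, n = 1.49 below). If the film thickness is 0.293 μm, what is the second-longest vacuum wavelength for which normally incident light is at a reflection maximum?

609 nm

At the upper boundary (n = 1.47 to n = 1.56) the reflected ray undergoes a half-wave phase shift.
Ray reflecting at the bottom interface goes from n = 1.56 toward n = 1.49: no phase shift.
Exactly one π shift → a net half-wave offset.
With one net inversion, constructive interference in reflection requires 2 n t = (m + ½) λ.
λ = 2 n t / (m + ½). The second-longest wavelength is m = 1: λ = 2 × 1.56 × 293 / 1.50 = 609 nm.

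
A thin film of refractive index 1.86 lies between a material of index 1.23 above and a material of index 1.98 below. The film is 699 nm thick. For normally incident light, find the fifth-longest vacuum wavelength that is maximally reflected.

520 nm

At the upper boundary (n = 1.23 to n = 1.86) the reflected ray undergoes a half-wave phase shift.
Bottom surface (1.86 → 1.98): reflection off a higher-index medium gives a half-wave phase shift.
The two reflections carry the same phase change, so no net offset.
So the condition for constructive reflection is 2 n t = m λ.
λ = 2 n t / m. The fifth-longest wavelength is m = 5: λ = 2 × 1.86 × 699 / 5.00 = 520 nm.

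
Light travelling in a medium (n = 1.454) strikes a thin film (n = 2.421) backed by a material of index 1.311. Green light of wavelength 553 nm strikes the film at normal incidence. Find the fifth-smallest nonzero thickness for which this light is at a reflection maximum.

514 nm

Top surface (1.454 → 2.421): reflection off a higher-index medium gives a half-wave phase shift.
At the lower boundary (n = 2.421 to n = 1.311) the reflected ray undergoes no phase shift.
The two reflections differ by half a wavelength.
For maximum reflection here: 2 n t = (m + ½) λ.
The fifth-smallest nonzero thickness corresponds to m = 4: t = (m + ½) λ / (2 n) = 4.50 × 553 / (2 × 2.421) = 514 nm.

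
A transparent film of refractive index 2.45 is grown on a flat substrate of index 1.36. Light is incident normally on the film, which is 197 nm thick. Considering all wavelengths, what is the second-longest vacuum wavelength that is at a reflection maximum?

644 nm

Ray reflecting at the top interface goes from n = 1.0 toward n = 2.45: a half-wave phase shift.
Ray reflecting at the bottom interface goes from n = 2.45 toward n = 1.36: no phase shift.
Net: one phase inversion between the two reflected rays.
So the condition for constructive reflection is 2 n t = (m + ½) λ.
λ = 2 n t / (m + ½). The second-longest wavelength is m = 1: λ = 2 × 2.45 × 197 / 1.50 = 644 nm.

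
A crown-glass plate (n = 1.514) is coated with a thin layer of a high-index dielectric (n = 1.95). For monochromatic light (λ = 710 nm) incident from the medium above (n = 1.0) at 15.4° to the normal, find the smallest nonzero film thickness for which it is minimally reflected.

At the upper boundary (n = 1.0 to n = 1.95) the reflected ray undergoes a half-wave phase shift.
At the lower boundary (n = 1.95 to n = 1.514) the reflected ray undergoes no phase shift.
Net: one phase inversion between the two reflected rays.
With one net inversion, destructive interference in reflection requires 2 n t cos θ_r = m λ.
Snell's law: 1.0 sin 15.4° = 1.95 sin θ_r → sin θ_r = 0.136, cos θ_r = 0.991.
Minimum nonzero at m = 1: t = λ / (2 n cos θ_r) = 710 / (2 × 1.95 × 0.991) = 184 nm.

184 nm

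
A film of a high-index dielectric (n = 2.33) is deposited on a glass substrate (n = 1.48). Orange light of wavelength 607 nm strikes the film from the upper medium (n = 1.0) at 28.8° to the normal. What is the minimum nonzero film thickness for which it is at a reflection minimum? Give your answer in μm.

0.133 μm

Top surface (1.0 → 2.33): reflection off a higher-index medium gives a half-wave phase shift.
Bottom surface (2.33 → 1.48): reflection off a lower-index medium gives no phase shift.
Net: one phase inversion between the two reflected rays.
With one net inversion, destructive interference in reflection requires 2 n t cos θ_r = m λ.
Snell's law: 1.0 sin 28.8° = 2.33 sin θ_r → sin θ_r = 0.207, cos θ_r = 0.978.
Minimum nonzero at m = 1: t = λ / (2 n cos θ_r) = 607 / (2 × 2.33 × 0.978) = 133 nm.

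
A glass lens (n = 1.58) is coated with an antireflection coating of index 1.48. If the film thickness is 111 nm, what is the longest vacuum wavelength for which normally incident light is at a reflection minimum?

657 nm

Ray reflecting at the top interface goes from n = 1.0 toward n = 1.48: a half-wave phase shift.
At the lower boundary (n = 1.48 to n = 1.58) the reflected ray undergoes a half-wave phase shift.
Zero or two π shifts → no net half-wave offset.
So the condition for destructive reflection is 2 n t = (m + ½) λ.
λ = 2 n t / (m + ½). The longest wavelength is m = 0: λ = 2 × 1.48 × 111 / 0.500 = 657 nm.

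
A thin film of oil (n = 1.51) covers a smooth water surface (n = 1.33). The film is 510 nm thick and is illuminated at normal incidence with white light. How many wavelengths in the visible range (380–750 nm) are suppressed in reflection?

Top surface (1.0 → 1.51): reflection off a higher-index medium gives a half-wave phase shift.
Ray reflecting at the bottom interface goes from n = 1.51 toward n = 1.33: no phase shift.
The two reflections differ by half a wavelength.
For minimum reflection here: 2 n t = m λ.
λ = 2 n t / m = 1540 / m nm.
m=2: 770 nm (IR); m=3: 513 nm (visible); m=4: 385 nm (visible); m=5: 308 nm (UV).

2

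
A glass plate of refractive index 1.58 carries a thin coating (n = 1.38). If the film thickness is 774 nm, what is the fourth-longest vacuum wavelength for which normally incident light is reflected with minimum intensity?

Top surface (1.0 → 1.38): reflection off a higher-index medium gives a half-wave phase shift.
Ray reflecting at the bottom interface goes from n = 1.38 toward n = 1.58: a half-wave phase shift.
Zero or two π shifts → no net half-wave offset.
With no net inversion, destructive interference in reflection requires 2 n t = (m + ½) λ.
λ = 2 n t / (m + ½). The fourth-longest wavelength is m = 3: λ = 2 × 1.38 × 774 / 3.50 = 610 nm.

610 nm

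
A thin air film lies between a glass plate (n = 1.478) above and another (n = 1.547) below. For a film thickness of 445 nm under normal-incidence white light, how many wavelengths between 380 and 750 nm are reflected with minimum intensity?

1

Top surface (1.478 → 1.0): reflection off a lower-index medium gives no phase shift.
Bottom surface (1.0 → 1.547): reflection off a higher-index medium gives a half-wave phase shift.
Exactly one π shift → a net half-wave offset.
With one net inversion, destructive interference in reflection requires 2 n t = m λ.
λ = 2 n t / m = 890 / m nm.
m=1: 890 nm (IR); m=2: 445 nm (visible); m=3: 297 nm (UV).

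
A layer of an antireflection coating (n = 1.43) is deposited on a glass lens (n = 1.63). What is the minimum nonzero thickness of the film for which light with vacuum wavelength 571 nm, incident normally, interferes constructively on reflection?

At the upper boundary (n = 1.0 to n = 1.43) the reflected ray undergoes a half-wave phase shift.
Bottom surface (1.43 → 1.63): reflection off a higher-index medium gives a half-wave phase shift.
Zero or two π shifts → no net half-wave offset.
With no net inversion, constructive interference in reflection requires 2 n t = m λ.
Minimum nonzero at m = 1: t = λ / (2 n) = 571 / (2 × 1.43) = 200 nm.

200 nm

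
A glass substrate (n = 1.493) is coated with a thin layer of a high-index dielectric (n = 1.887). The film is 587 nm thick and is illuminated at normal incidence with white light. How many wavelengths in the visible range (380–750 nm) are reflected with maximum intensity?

At the upper boundary (n = 1.0 to n = 1.887) the reflected ray undergoes a half-wave phase shift.
Ray reflecting at the bottom interface goes from n = 1.887 toward n = 1.493: no phase shift.
Net: one phase inversion between the two reflected rays.
With one net inversion, constructive interference in reflection requires 2 n t = (m + ½) λ.
λ = 2 n t / (m + ½) = 2215 / (m + ½) nm.
m=2: 886 nm (IR); m=3: 633 nm (visible); m=4: 492 nm (visible); m=5: 403 nm (visible); m=6: 341 nm (UV).

3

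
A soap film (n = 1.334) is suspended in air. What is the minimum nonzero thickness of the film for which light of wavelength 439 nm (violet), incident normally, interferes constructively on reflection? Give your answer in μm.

At the upper boundary (n = 1.0 to n = 1.334) the reflected ray undergoes a half-wave phase shift.
Ray reflecting at the bottom interface goes from n = 1.334 toward n = 1.0: no phase shift.
The two reflections differ by half a wavelength.
With one net inversion, constructive interference in reflection requires 2 n t = (m + ½) λ.
Minimum at m = 0: t = λ / (4 n) = 439 / (4 × 1.334) = 82.3 nm.

0.0823 μm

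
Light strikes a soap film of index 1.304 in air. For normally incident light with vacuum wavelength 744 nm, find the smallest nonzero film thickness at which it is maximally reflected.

143 nm

Top surface (1.0 → 1.304): reflection off a higher-index medium gives a half-wave phase shift.
At the lower boundary (n = 1.304 to n = 1.0) the reflected ray undergoes no phase shift.
Net: one phase inversion between the two reflected rays.
For strong reflection here: 2 n t = (m + ½) λ.
Minimum at m = 0: t = λ / (4 n) = 744 / (4 × 1.304) = 143 nm.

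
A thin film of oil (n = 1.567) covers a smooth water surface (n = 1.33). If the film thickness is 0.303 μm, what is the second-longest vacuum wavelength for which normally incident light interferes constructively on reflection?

633 nm

At the upper boundary (n = 1.0 to n = 1.567) the reflected ray undergoes a half-wave phase shift.
At the lower boundary (n = 1.567 to n = 1.33) the reflected ray undergoes no phase shift.
Net: one phase inversion between the two reflected rays.
So the condition for constructive reflection is 2 n t = (m + ½) λ.
λ = 2 n t / (m + ½). The second-longest wavelength is m = 1: λ = 2 × 1.567 × 303 / 1.50 = 633 nm.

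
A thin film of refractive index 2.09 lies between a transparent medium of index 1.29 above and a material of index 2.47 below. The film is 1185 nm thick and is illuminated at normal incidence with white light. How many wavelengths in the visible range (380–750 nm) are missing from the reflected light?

Top surface (1.29 → 2.09): reflection off a higher-index medium gives a half-wave phase shift.
Ray reflecting at the bottom interface goes from n = 2.09 toward n = 2.47: a half-wave phase shift.
The two reflections carry the same phase change, so no net offset.
With no net inversion, destructive interference in reflection requires 2 n t = (m + ½) λ.
λ = 2 n t / (m + ½) = 4953 / (m + ½) nm.
m=6: 762 nm (IR); m=7: 660 nm (visible); m=8: 583 nm (visible); m=9: 521 nm (visible); m=10: 472 nm (visible); m=11: 431 nm (visible); m=12: 396 nm (visible); m=13: 367 nm (UV).

6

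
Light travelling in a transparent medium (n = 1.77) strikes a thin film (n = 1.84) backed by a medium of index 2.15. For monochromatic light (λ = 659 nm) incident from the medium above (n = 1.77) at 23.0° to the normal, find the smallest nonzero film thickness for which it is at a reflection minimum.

Ray reflecting at the top interface goes from n = 1.77 toward n = 1.84: a half-wave phase shift.
Ray reflecting at the bottom interface goes from n = 1.84 toward n = 2.15: a half-wave phase shift.
Zero or two π shifts → no net half-wave offset.
For weak reflection here: 2 n t cos θ_r = (m + ½) λ.
Snell's law: 1.77 sin 23.0° = 1.84 sin θ_r → sin θ_r = 0.376, cos θ_r = 0.927.
Minimum at m = 0: t = λ / (4 n cos θ_r) = 659 / (4 × 1.84 × 0.927) = 96.6 nm.

96.6 nm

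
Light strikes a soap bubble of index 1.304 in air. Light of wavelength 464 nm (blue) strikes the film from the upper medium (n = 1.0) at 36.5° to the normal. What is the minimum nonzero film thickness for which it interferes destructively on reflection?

Ray reflecting at the top interface goes from n = 1.0 toward n = 1.304: a half-wave phase shift.
Ray reflecting at the bottom interface goes from n = 1.304 toward n = 1.0: no phase shift.
Net: one phase inversion between the two reflected rays.
With one net inversion, destructive interference in reflection requires 2 n t cos θ_r = m λ.
Snell's law: 1.0 sin 36.5° = 1.304 sin θ_r → sin θ_r = 0.456, cos θ_r = 0.890.
Minimum nonzero at m = 1: t = λ / (2 n cos θ_r) = 464 / (2 × 1.304 × 0.890) = 200 nm.

200 nm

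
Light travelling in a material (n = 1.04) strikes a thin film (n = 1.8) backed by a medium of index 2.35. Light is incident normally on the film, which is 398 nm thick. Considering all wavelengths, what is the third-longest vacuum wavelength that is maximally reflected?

478 nm

At the upper boundary (n = 1.04 to n = 1.8) the reflected ray undergoes a half-wave phase shift.
Bottom surface (1.8 → 2.35): reflection off a higher-index medium gives a half-wave phase shift.
Net: no relative phase inversion (both shifts match).
So the condition for constructive reflection is 2 n t = m λ.
λ = 2 n t / m. The third-longest wavelength is m = 3: λ = 2 × 1.8 × 398 / 3.00 = 478 nm.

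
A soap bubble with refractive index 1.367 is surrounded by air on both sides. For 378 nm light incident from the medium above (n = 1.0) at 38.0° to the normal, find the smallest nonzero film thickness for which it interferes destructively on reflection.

155 nm

At the upper boundary (n = 1.0 to n = 1.367) the reflected ray undergoes a half-wave phase shift.
At the lower boundary (n = 1.367 to n = 1.0) the reflected ray undergoes no phase shift.
Net: one phase inversion between the two reflected rays.
For minimum reflection here: 2 n t cos θ_r = m λ.
Snell's law: 1.0 sin 38.0° = 1.367 sin θ_r → sin θ_r = 0.450, cos θ_r = 0.893.
Minimum nonzero at m = 1: t = λ / (2 n cos θ_r) = 378 / (2 × 1.367 × 0.893) = 155 nm.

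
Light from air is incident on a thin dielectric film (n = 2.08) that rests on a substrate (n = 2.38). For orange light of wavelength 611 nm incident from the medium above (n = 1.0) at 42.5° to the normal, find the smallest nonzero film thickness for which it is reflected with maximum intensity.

Top surface (1.0 → 2.08): reflection off a higher-index medium gives a half-wave phase shift.
Bottom surface (2.08 → 2.38): reflection off a higher-index medium gives a half-wave phase shift.
Net: no relative phase inversion (both shifts match).
With no net inversion, constructive interference in reflection requires 2 n t cos θ_r = m λ.
Snell's law: 1.0 sin 42.5° = 2.08 sin θ_r → sin θ_r = 0.325, cos θ_r = 0.946.
Minimum nonzero at m = 1: t = λ / (2 n cos θ_r) = 611 / (2 × 2.08 × 0.946) = 155 nm.

155 nm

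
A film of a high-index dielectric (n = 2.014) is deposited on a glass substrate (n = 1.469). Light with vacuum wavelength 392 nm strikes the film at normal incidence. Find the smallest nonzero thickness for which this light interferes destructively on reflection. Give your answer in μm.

At the upper boundary (n = 1.0 to n = 2.014) the reflected ray undergoes a half-wave phase shift.
Ray reflecting at the bottom interface goes from n = 2.014 toward n = 1.469: no phase shift.
Net: one phase inversion between the two reflected rays.
For minimum reflection here: 2 n t = m λ.
The smallest nonzero thickness corresponds to m = 1: t = m λ / (2 n) = 1.00 × 392 / (2 × 2.014) = 97.3 nm.

0.0973 μm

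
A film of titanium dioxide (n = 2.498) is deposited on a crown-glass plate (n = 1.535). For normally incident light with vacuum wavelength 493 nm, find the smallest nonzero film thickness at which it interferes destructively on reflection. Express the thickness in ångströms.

Top surface (1.0 → 2.498): reflection off a higher-index medium gives a half-wave phase shift.
At the lower boundary (n = 2.498 to n = 1.535) the reflected ray undergoes no phase shift.
Net: one phase inversion between the two reflected rays.
So the condition for destructive reflection is 2 n t = m λ.
Minimum nonzero at m = 1: t = λ / (2 n) = 493 / (2 × 2.498) = 98.7 nm.

987 Å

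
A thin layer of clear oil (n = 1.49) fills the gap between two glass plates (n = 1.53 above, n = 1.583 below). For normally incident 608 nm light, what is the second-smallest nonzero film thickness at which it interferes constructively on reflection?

Ray reflecting at the top interface goes from n = 1.53 toward n = 1.49: no phase shift.
Ray reflecting at the bottom interface goes from n = 1.49 toward n = 1.583: a half-wave phase shift.
Net: one phase inversion between the two reflected rays.
For strong reflection here: 2 n t = (m + ½) λ.
The second-smallest nonzero thickness corresponds to m = 1: t = (m + ½) λ / (2 n) = 1.50 × 608 / (2 × 1.49) = 306 nm.

306 nm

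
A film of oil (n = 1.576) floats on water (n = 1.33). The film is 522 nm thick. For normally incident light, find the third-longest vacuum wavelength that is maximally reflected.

At the upper boundary (n = 1.0 to n = 1.576) the reflected ray undergoes a half-wave phase shift.
At the lower boundary (n = 1.576 to n = 1.33) the reflected ray undergoes no phase shift.
Exactly one π shift → a net half-wave offset.
For maximum reflection here: 2 n t = (m + ½) λ.
λ = 2 n t / (m + ½). The third-longest wavelength is m = 2: λ = 2 × 1.576 × 522 / 2.50 = 658 nm.

658 nm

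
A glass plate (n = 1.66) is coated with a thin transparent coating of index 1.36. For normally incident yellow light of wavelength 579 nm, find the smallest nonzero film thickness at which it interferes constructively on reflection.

213 nm

Ray reflecting at the top interface goes from n = 1.0 toward n = 1.36: a half-wave phase shift.
Bottom surface (1.36 → 1.66): reflection off a higher-index medium gives a half-wave phase shift.
The two reflections carry the same phase change, so no net offset.
So the condition for constructive reflection is 2 n t = m λ.
Minimum nonzero at m = 1: t = λ / (2 n) = 579 / (2 × 1.36) = 213 nm.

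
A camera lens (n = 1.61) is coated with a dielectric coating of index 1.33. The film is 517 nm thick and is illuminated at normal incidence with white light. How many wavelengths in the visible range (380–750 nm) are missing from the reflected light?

Ray reflecting at the top interface goes from n = 1.0 toward n = 1.33: a half-wave phase shift.
Ray reflecting at the bottom interface goes from n = 1.33 toward n = 1.61: a half-wave phase shift.
Net: no relative phase inversion (both shifts match).
So the condition for destructive reflection is 2 n t = (m + ½) λ.
λ = 2 n t / (m + ½) = 1375 / (m + ½) nm.
m=1: 917 nm (IR); m=2: 550 nm (visible); m=3: 393 nm (visible); m=4: 306 nm (UV).

2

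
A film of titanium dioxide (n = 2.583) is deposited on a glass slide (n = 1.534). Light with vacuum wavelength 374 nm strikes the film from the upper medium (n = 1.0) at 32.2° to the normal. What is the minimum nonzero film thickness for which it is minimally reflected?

74.0 nm

At the upper boundary (n = 1.0 to n = 2.583) the reflected ray undergoes a half-wave phase shift.
At the lower boundary (n = 2.583 to n = 1.534) the reflected ray undergoes no phase shift.
Net: one phase inversion between the two reflected rays.
So the condition for destructive reflection is 2 n t cos θ_r = m λ.
Snell's law: 1.0 sin 32.2° = 2.583 sin θ_r → sin θ_r = 0.206, cos θ_r = 0.978.
Minimum nonzero at m = 1: t = λ / (2 n cos θ_r) = 374 / (2 × 2.583 × 0.978) = 74.0 nm.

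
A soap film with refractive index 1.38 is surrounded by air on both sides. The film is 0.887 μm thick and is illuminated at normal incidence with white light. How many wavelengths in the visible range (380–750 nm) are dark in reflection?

At the upper boundary (n = 1.0 to n = 1.38) the reflected ray undergoes a half-wave phase shift.
At the lower boundary (n = 1.38 to n = 1.0) the reflected ray undergoes no phase shift.
The two reflections differ by half a wavelength.
So the condition for destructive reflection is 2 n t = m λ.
λ = 2 n t / m = 2448 / m nm.
m=3: 816 nm (IR); m=4: 612 nm (visible); m=5: 490 nm (visible); m=6: 408 nm (visible); m=7: 350 nm (UV).

3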